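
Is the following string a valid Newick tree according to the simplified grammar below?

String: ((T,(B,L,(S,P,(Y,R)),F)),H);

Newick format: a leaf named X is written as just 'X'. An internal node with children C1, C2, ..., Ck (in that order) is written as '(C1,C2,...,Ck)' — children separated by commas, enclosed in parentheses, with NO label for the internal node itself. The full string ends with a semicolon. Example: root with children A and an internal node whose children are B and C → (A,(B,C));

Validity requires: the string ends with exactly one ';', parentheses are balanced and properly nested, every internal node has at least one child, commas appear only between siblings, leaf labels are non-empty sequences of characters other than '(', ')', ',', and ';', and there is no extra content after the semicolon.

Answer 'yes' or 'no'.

Input: ((T,(B,L,(S,P,(Y,R)),F)),H);
Paren balance: 5 '(' vs 5 ')' OK
Ends with single ';': True
Full parse: OK
Valid: True

Answer: yes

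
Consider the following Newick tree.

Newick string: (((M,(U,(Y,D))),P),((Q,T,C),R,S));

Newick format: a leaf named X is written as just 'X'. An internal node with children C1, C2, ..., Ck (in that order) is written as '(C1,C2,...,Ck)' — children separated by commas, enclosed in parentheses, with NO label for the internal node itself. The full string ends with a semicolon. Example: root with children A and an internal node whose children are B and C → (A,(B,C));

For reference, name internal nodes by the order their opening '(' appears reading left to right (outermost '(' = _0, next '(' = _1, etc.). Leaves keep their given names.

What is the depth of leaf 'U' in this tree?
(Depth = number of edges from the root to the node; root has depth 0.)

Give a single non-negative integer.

Answer: 4

Derivation:
Newick: (((M,(U,(Y,D))),P),((Q,T,C),R,S));
Naming internals by '(' encounter order: outermost '(' = _0, next = _1, ...
Query node: U
Path from root: _0 -> _1 -> _2 -> _3 -> U
Depth of U: 4 (number of edges from root)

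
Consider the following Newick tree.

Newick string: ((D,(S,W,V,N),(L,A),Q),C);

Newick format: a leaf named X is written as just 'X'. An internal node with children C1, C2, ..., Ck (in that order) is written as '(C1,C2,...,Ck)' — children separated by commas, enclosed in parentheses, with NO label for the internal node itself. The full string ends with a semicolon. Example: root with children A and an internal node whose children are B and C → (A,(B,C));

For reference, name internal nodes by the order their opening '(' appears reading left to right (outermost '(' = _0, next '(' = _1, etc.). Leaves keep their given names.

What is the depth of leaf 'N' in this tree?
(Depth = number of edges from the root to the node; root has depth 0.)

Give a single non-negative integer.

Newick: ((D,(S,W,V,N),(L,A),Q),C);
Naming internals by '(' encounter order: outermost '(' = _0, next = _1, ...
Query node: N
Path from root: _0 -> _1 -> _2 -> N
Depth of N: 3 (number of edges from root)

Answer: 3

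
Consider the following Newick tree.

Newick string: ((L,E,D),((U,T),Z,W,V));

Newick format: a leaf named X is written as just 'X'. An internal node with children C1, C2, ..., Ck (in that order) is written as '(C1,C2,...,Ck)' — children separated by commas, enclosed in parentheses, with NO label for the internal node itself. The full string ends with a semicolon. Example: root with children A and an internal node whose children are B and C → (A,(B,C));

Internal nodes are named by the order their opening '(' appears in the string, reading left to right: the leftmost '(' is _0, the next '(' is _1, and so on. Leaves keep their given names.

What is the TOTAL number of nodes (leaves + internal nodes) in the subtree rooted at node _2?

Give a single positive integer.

Newick: ((L,E,D),((U,T),Z,W,V));
Locate _2: it is the '(' at position 9 (the 3rd '(' reading left to right).
Query: subtree rooted at _2
_2: subtree_size = 1 + 6
  _3: subtree_size = 1 + 2
    U: subtree_size = 1 + 0
    T: subtree_size = 1 + 0
  Z: subtree_size = 1 + 0
  W: subtree_size = 1 + 0
  V: subtree_size = 1 + 0
Total subtree size of _2: 7

Answer: 7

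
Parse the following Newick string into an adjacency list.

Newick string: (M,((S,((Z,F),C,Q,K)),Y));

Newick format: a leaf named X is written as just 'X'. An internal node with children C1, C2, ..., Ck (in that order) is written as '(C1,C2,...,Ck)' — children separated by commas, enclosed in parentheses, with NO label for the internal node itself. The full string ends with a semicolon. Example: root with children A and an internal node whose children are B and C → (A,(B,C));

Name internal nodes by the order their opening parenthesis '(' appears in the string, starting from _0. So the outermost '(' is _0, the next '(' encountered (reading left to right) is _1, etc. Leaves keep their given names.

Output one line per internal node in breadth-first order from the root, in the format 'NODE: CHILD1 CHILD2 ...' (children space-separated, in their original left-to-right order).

Answer: _0: M _1
_1: _2 Y
_2: S _3
_3: _4 C Q K
_4: Z F

Derivation:
Input: (M,((S,((Z,F),C,Q,K)),Y));
Scanning left-to-right, naming '(' by encounter order:
  pos 0: '(' -> open internal node _0 (depth 1)
  pos 3: '(' -> open internal node _1 (depth 2)
  pos 4: '(' -> open internal node _2 (depth 3)
  pos 7: '(' -> open internal node _3 (depth 4)
  pos 8: '(' -> open internal node _4 (depth 5)
  pos 12: ')' -> close internal node _4 (now at depth 4)
  pos 19: ')' -> close internal node _3 (now at depth 3)
  pos 20: ')' -> close internal node _2 (now at depth 2)
  pos 23: ')' -> close internal node _1 (now at depth 1)
  pos 24: ')' -> close internal node _0 (now at depth 0)
Total internal nodes: 5
BFS adjacency from root:
  _0: M _1
  _1: _2 Y
  _2: S _3
  _3: _4 C Q K
  _4: Z F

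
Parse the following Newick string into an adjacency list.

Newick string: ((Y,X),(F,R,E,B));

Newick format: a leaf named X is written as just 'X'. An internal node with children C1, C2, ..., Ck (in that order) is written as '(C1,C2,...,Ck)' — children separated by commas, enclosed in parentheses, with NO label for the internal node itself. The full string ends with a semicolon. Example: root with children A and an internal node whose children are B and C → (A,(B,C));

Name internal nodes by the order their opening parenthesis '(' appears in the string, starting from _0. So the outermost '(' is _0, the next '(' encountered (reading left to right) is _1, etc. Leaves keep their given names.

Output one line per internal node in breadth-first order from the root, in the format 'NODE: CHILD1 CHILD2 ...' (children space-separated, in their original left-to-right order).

Answer: _0: _1 _2
_1: Y X
_2: F R E B

Derivation:
Input: ((Y,X),(F,R,E,B));
Scanning left-to-right, naming '(' by encounter order:
  pos 0: '(' -> open internal node _0 (depth 1)
  pos 1: '(' -> open internal node _1 (depth 2)
  pos 5: ')' -> close internal node _1 (now at depth 1)
  pos 7: '(' -> open internal node _2 (depth 2)
  pos 15: ')' -> close internal node _2 (now at depth 1)
  pos 16: ')' -> close internal node _0 (now at depth 0)
Total internal nodes: 3
BFS adjacency from root:
  _0: _1 _2
  _1: Y X
  _2: F R E B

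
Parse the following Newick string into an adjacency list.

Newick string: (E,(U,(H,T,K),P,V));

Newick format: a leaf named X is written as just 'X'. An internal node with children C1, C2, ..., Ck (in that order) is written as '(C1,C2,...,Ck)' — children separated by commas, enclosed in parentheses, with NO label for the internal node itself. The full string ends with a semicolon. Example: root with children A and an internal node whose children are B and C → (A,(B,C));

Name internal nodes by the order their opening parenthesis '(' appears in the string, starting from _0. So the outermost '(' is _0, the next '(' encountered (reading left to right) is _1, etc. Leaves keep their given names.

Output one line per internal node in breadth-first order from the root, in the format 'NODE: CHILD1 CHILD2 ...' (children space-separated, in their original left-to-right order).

Input: (E,(U,(H,T,K),P,V));
Scanning left-to-right, naming '(' by encounter order:
  pos 0: '(' -> open internal node _0 (depth 1)
  pos 3: '(' -> open internal node _1 (depth 2)
  pos 6: '(' -> open internal node _2 (depth 3)
  pos 12: ')' -> close internal node _2 (now at depth 2)
  pos 17: ')' -> close internal node _1 (now at depth 1)
  pos 18: ')' -> close internal node _0 (now at depth 0)
Total internal nodes: 3
BFS adjacency from root:
  _0: E _1
  _1: U _2 P V
  _2: H T K

Answer: _0: E _1
_1: U _2 P V
_2: H T K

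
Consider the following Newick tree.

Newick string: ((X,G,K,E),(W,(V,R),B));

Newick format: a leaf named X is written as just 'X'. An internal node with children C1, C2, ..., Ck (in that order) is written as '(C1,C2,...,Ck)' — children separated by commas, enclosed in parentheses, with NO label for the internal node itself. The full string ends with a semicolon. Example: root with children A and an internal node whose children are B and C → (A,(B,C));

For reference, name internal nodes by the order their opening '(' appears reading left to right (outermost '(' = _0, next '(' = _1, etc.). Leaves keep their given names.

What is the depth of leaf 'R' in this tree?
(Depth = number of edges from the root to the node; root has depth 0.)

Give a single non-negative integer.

Newick: ((X,G,K,E),(W,(V,R),B));
Naming internals by '(' encounter order: outermost '(' = _0, next = _1, ...
Query node: R
Path from root: _0 -> _2 -> _3 -> R
Depth of R: 3 (number of edges from root)

Answer: 3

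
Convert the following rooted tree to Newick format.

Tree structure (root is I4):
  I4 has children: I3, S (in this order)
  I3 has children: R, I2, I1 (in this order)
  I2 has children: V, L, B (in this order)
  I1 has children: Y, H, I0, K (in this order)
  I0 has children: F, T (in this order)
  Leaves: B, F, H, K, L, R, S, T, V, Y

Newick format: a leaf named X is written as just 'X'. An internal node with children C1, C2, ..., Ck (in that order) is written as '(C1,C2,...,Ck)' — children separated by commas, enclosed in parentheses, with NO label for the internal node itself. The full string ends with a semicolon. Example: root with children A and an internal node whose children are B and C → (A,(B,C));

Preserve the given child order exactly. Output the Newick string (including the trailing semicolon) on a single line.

Answer: ((R,(V,L,B),(Y,H,(F,T),K)),S);

Derivation:
internal I4 with children ['I3', 'S']
  internal I3 with children ['R', 'I2', 'I1']
    leaf 'R' → 'R'
    internal I2 with children ['V', 'L', 'B']
      leaf 'V' → 'V'
      leaf 'L' → 'L'
      leaf 'B' → 'B'
    → '(V,L,B)'
    internal I1 with children ['Y', 'H', 'I0', 'K']
      leaf 'Y' → 'Y'
      leaf 'H' → 'H'
      internal I0 with children ['F', 'T']
        leaf 'F' → 'F'
        leaf 'T' → 'T'
      → '(F,T)'
      leaf 'K' → 'K'
    → '(Y,H,(F,T),K)'
  → '(R,(V,L,B),(Y,H,(F,T),K))'
  leaf 'S' → 'S'
→ '((R,(V,L,B),(Y,H,(F,T),K)),S)'
Final: ((R,(V,L,B),(Y,H,(F,T),K)),S);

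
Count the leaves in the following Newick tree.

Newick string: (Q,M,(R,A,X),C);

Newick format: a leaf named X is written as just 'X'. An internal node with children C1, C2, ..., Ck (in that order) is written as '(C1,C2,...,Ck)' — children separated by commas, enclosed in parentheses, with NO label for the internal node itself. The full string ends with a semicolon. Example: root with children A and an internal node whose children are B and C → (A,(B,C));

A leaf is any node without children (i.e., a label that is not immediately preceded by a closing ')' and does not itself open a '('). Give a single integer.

Newick: (Q,M,(R,A,X),C);
Scan left-to-right; a leaf is any maximal label run not followed by '(':
  pos 1: leaf 'Q' → count = 1
  pos 3: leaf 'M' → count = 2
  pos 6: leaf 'R' → count = 3
  pos 8: leaf 'A' → count = 4
  pos 10: leaf 'X' → count = 5
  pos 13: leaf 'C' → count = 6
Total leaves: 6

Answer: 6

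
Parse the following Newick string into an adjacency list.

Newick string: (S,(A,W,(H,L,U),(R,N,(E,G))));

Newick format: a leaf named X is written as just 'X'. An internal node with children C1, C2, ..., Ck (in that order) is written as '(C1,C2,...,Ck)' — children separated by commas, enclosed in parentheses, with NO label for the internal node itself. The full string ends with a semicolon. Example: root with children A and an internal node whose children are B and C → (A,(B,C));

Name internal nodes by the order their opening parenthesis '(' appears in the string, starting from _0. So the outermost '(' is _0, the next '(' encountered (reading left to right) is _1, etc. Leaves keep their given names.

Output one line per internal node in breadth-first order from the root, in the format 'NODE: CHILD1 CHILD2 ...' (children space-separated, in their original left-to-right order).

Answer: _0: S _1
_1: A W _2 _3
_2: H L U
_3: R N _4
_4: E G

Derivation:
Input: (S,(A,W,(H,L,U),(R,N,(E,G))));
Scanning left-to-right, naming '(' by encounter order:
  pos 0: '(' -> open internal node _0 (depth 1)
  pos 3: '(' -> open internal node _1 (depth 2)
  pos 8: '(' -> open internal node _2 (depth 3)
  pos 14: ')' -> close internal node _2 (now at depth 2)
  pos 16: '(' -> open internal node _3 (depth 3)
  pos 21: '(' -> open internal node _4 (depth 4)
  pos 25: ')' -> close internal node _4 (now at depth 3)
  pos 26: ')' -> close internal node _3 (now at depth 2)
  pos 27: ')' -> close internal node _1 (now at depth 1)
  pos 28: ')' -> close internal node _0 (now at depth 0)
Total internal nodes: 5
BFS adjacency from root:
  _0: S _1
  _1: A W _2 _3
  _2: H L U
  _3: R N _4
  _4: E G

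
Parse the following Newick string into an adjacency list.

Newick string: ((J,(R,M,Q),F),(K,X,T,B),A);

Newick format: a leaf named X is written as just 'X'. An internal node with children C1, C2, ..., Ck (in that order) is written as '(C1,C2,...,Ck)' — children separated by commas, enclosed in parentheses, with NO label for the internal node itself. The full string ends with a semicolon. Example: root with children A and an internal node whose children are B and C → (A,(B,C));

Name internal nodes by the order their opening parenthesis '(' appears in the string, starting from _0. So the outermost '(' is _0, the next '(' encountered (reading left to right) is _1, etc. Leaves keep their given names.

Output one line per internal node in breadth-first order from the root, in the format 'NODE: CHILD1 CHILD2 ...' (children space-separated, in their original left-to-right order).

Input: ((J,(R,M,Q),F),(K,X,T,B),A);
Scanning left-to-right, naming '(' by encounter order:
  pos 0: '(' -> open internal node _0 (depth 1)
  pos 1: '(' -> open internal node _1 (depth 2)
  pos 4: '(' -> open internal node _2 (depth 3)
  pos 10: ')' -> close internal node _2 (now at depth 2)
  pos 13: ')' -> close internal node _1 (now at depth 1)
  pos 15: '(' -> open internal node _3 (depth 2)
  pos 23: ')' -> close internal node _3 (now at depth 1)
  pos 26: ')' -> close internal node _0 (now at depth 0)
Total internal nodes: 4
BFS adjacency from root:
  _0: _1 _3 A
  _1: J _2 F
  _3: K X T B
  _2: R M Q

Answer: _0: _1 _3 A
_1: J _2 F
_3: K X T B
_2: R M Q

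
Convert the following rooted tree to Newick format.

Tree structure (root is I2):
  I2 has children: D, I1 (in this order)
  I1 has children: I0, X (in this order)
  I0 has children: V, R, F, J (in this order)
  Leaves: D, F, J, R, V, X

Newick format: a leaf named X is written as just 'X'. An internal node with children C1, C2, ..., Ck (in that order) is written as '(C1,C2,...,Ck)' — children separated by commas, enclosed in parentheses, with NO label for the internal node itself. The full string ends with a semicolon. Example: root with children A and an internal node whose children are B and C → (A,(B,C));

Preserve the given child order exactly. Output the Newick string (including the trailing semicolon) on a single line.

internal I2 with children ['D', 'I1']
  leaf 'D' → 'D'
  internal I1 with children ['I0', 'X']
    internal I0 with children ['V', 'R', 'F', 'J']
      leaf 'V' → 'V'
      leaf 'R' → 'R'
      leaf 'F' → 'F'
      leaf 'J' → 'J'
    → '(V,R,F,J)'
    leaf 'X' → 'X'
  → '((V,R,F,J),X)'
→ '(D,((V,R,F,J),X))'
Final: (D,((V,R,F,J),X));

Answer: (D,((V,R,F,J),X));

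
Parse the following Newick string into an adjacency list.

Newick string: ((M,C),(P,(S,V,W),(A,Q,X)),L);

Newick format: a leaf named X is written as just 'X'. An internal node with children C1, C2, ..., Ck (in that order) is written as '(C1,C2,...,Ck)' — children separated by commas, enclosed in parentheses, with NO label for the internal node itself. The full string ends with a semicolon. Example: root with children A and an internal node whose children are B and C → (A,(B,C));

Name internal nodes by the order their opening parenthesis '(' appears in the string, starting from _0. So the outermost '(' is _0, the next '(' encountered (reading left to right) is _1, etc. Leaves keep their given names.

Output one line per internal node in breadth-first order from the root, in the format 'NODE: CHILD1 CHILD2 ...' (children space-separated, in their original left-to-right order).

Answer: _0: _1 _2 L
_1: M C
_2: P _3 _4
_3: S V W
_4: A Q X

Derivation:
Input: ((M,C),(P,(S,V,W),(A,Q,X)),L);
Scanning left-to-right, naming '(' by encounter order:
  pos 0: '(' -> open internal node _0 (depth 1)
  pos 1: '(' -> open internal node _1 (depth 2)
  pos 5: ')' -> close internal node _1 (now at depth 1)
  pos 7: '(' -> open internal node _2 (depth 2)
  pos 10: '(' -> open internal node _3 (depth 3)
  pos 16: ')' -> close internal node _3 (now at depth 2)
  pos 18: '(' -> open internal node _4 (depth 3)
  pos 24: ')' -> close internal node _4 (now at depth 2)
  pos 25: ')' -> close internal node _2 (now at depth 1)
  pos 28: ')' -> close internal node _0 (now at depth 0)
Total internal nodes: 5
BFS adjacency from root:
  _0: _1 _2 L
  _1: M C
  _2: P _3 _4
  _3: S V W
  _4: A Q X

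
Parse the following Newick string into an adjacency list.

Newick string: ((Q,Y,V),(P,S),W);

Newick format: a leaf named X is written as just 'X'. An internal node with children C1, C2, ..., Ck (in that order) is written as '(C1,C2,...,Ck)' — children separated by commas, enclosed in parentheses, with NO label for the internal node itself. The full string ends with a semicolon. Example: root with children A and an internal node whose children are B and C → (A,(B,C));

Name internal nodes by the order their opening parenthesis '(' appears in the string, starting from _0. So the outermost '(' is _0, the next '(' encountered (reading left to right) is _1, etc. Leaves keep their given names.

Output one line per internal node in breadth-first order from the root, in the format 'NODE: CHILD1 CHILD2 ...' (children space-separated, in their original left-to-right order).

Answer: _0: _1 _2 W
_1: Q Y V
_2: P S

Derivation:
Input: ((Q,Y,V),(P,S),W);
Scanning left-to-right, naming '(' by encounter order:
  pos 0: '(' -> open internal node _0 (depth 1)
  pos 1: '(' -> open internal node _1 (depth 2)
  pos 7: ')' -> close internal node _1 (now at depth 1)
  pos 9: '(' -> open internal node _2 (depth 2)
  pos 13: ')' -> close internal node _2 (now at depth 1)
  pos 16: ')' -> close internal node _0 (now at depth 0)
Total internal nodes: 3
BFS adjacency from root:
  _0: _1 _2 W
  _1: Q Y V
  _2: P S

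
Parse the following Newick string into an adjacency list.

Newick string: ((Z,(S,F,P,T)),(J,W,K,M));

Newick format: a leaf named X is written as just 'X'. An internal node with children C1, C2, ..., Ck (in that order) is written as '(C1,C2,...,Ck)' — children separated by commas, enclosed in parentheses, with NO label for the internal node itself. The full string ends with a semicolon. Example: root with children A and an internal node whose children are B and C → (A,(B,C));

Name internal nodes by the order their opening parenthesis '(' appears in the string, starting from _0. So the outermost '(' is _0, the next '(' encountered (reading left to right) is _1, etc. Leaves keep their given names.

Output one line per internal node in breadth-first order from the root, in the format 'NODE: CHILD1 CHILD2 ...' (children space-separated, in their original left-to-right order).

Answer: _0: _1 _3
_1: Z _2
_3: J W K M
_2: S F P T

Derivation:
Input: ((Z,(S,F,P,T)),(J,W,K,M));
Scanning left-to-right, naming '(' by encounter order:
  pos 0: '(' -> open internal node _0 (depth 1)
  pos 1: '(' -> open internal node _1 (depth 2)
  pos 4: '(' -> open internal node _2 (depth 3)
  pos 12: ')' -> close internal node _2 (now at depth 2)
  pos 13: ')' -> close internal node _1 (now at depth 1)
  pos 15: '(' -> open internal node _3 (depth 2)
  pos 23: ')' -> close internal node _3 (now at depth 1)
  pos 24: ')' -> close internal node _0 (now at depth 0)
Total internal nodes: 4
BFS adjacency from root:
  _0: _1 _3
  _1: Z _2
  _3: J W K M
  _2: S F P T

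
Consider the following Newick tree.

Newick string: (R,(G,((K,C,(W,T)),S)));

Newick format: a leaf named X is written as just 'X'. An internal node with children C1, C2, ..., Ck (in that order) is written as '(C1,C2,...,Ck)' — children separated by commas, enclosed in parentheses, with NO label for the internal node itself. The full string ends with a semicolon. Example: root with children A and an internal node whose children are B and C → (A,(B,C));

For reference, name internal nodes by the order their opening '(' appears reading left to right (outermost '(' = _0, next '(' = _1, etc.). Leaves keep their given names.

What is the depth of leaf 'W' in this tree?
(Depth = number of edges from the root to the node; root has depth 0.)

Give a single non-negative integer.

Answer: 5

Derivation:
Newick: (R,(G,((K,C,(W,T)),S)));
Naming internals by '(' encounter order: outermost '(' = _0, next = _1, ...
Query node: W
Path from root: _0 -> _1 -> _2 -> _3 -> _4 -> W
Depth of W: 5 (number of edges from root)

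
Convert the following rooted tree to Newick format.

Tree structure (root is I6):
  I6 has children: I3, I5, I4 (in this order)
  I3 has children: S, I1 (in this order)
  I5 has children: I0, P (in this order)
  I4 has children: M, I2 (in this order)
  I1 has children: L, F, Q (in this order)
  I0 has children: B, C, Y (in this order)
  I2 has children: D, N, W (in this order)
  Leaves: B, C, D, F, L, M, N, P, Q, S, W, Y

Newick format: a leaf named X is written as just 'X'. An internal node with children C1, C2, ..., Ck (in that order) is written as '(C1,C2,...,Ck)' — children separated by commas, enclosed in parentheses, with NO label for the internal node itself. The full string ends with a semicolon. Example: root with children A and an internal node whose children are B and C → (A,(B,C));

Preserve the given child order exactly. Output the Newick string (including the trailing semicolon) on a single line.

internal I6 with children ['I3', 'I5', 'I4']
  internal I3 with children ['S', 'I1']
    leaf 'S' → 'S'
    internal I1 with children ['L', 'F', 'Q']
      leaf 'L' → 'L'
      leaf 'F' → 'F'
      leaf 'Q' → 'Q'
    → '(L,F,Q)'
  → '(S,(L,F,Q))'
  internal I5 with children ['I0', 'P']
    internal I0 with children ['B', 'C', 'Y']
      leaf 'B' → 'B'
      leaf 'C' → 'C'
      leaf 'Y' → 'Y'
    → '(B,C,Y)'
    leaf 'P' → 'P'
  → '((B,C,Y),P)'
  internal I4 with children ['M', 'I2']
    leaf 'M' → 'M'
    internal I2 with children ['D', 'N', 'W']
      leaf 'D' → 'D'
      leaf 'N' → 'N'
      leaf 'W' → 'W'
    → '(D,N,W)'
  → '(M,(D,N,W))'
→ '((S,(L,F,Q)),((B,C,Y),P),(M,(D,N,W)))'
Final: ((S,(L,F,Q)),((B,C,Y),P),(M,(D,N,W)));

Answer: ((S,(L,F,Q)),((B,C,Y),P),(M,(D,N,W)));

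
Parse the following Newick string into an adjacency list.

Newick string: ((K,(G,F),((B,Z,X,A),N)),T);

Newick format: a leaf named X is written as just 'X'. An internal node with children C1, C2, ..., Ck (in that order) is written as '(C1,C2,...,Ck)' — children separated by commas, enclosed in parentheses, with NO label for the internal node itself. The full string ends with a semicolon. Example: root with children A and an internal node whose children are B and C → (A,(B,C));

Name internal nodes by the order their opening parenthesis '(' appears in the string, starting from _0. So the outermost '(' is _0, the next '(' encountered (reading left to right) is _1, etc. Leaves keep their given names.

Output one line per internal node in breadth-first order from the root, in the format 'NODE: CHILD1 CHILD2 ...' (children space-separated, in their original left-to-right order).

Answer: _0: _1 T
_1: K _2 _3
_2: G F
_3: _4 N
_4: B Z X A

Derivation:
Input: ((K,(G,F),((B,Z,X,A),N)),T);
Scanning left-to-right, naming '(' by encounter order:
  pos 0: '(' -> open internal node _0 (depth 1)
  pos 1: '(' -> open internal node _1 (depth 2)
  pos 4: '(' -> open internal node _2 (depth 3)
  pos 8: ')' -> close internal node _2 (now at depth 2)
  pos 10: '(' -> open internal node _3 (depth 3)
  pos 11: '(' -> open internal node _4 (depth 4)
  pos 19: ')' -> close internal node _4 (now at depth 3)
  pos 22: ')' -> close internal node _3 (now at depth 2)
  pos 23: ')' -> close internal node _1 (now at depth 1)
  pos 26: ')' -> close internal node _0 (now at depth 0)
Total internal nodes: 5
BFS adjacency from root:
  _0: _1 T
  _1: K _2 _3
  _2: G F
  _3: _4 N
  _4: B Z X A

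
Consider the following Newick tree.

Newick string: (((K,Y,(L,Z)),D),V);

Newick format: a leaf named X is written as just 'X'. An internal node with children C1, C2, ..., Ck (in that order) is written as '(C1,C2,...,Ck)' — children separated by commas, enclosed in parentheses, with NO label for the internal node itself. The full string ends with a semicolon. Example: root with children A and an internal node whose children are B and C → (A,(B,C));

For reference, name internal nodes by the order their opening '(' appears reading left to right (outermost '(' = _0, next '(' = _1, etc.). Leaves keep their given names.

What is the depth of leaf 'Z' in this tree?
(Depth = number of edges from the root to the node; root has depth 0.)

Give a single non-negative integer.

Newick: (((K,Y,(L,Z)),D),V);
Naming internals by '(' encounter order: outermost '(' = _0, next = _1, ...
Query node: Z
Path from root: _0 -> _1 -> _2 -> _3 -> Z
Depth of Z: 4 (number of edges from root)

Answer: 4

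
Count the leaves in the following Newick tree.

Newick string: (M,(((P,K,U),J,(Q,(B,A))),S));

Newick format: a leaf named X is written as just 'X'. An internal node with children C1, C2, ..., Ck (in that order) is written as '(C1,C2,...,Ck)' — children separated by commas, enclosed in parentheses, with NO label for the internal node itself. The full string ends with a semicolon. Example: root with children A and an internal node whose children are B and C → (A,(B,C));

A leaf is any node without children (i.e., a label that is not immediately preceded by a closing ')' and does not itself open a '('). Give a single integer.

Answer: 9

Derivation:
Newick: (M,(((P,K,U),J,(Q,(B,A))),S));
Scan left-to-right; a leaf is any maximal label run not followed by '(':
  pos 1: leaf 'M' → count = 1
  pos 6: leaf 'P' → count = 2
  pos 8: leaf 'K' → count = 3
  pos 10: leaf 'U' → count = 4
  pos 13: leaf 'J' → count = 5
  pos 16: leaf 'Q' → count = 6
  pos 19: leaf 'B' → count = 7
  pos 21: leaf 'A' → count = 8
  pos 26: leaf 'S' → count = 9
Total leaves: 9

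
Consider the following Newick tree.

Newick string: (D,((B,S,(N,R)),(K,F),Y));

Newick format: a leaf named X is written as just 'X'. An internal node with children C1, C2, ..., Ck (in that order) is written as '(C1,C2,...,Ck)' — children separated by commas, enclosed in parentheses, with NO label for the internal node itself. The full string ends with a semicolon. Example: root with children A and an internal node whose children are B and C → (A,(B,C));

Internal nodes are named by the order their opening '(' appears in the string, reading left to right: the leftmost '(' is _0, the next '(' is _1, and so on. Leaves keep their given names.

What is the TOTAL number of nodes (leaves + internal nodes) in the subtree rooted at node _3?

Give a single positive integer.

Newick: (D,((B,S,(N,R)),(K,F),Y));
Locate _3: it is the '(' at position 9 (the 4th '(' reading left to right).
Query: subtree rooted at _3
_3: subtree_size = 1 + 2
  N: subtree_size = 1 + 0
  R: subtree_size = 1 + 0
Total subtree size of _3: 3

Answer: 3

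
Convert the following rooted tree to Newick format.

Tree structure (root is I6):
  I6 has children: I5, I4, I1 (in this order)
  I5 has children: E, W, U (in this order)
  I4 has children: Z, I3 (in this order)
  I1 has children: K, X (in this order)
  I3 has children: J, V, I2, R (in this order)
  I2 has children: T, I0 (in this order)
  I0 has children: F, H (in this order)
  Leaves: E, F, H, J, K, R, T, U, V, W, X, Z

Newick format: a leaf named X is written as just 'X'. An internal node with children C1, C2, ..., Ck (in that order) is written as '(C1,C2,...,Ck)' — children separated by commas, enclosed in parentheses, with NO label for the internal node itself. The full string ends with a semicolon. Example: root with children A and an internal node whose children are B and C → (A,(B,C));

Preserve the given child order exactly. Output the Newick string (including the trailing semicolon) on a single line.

internal I6 with children ['I5', 'I4', 'I1']
  internal I5 with children ['E', 'W', 'U']
    leaf 'E' → 'E'
    leaf 'W' → 'W'
    leaf 'U' → 'U'
  → '(E,W,U)'
  internal I4 with children ['Z', 'I3']
    leaf 'Z' → 'Z'
    internal I3 with children ['J', 'V', 'I2', 'R']
      leaf 'J' → 'J'
      leaf 'V' → 'V'
      internal I2 with children ['T', 'I0']
        leaf 'T' → 'T'
        internal I0 with children ['F', 'H']
          leaf 'F' → 'F'
          leaf 'H' → 'H'
        → '(F,H)'
      → '(T,(F,H))'
      leaf 'R' → 'R'
    → '(J,V,(T,(F,H)),R)'
  → '(Z,(J,V,(T,(F,H)),R))'
  internal I1 with children ['K', 'X']
    leaf 'K' → 'K'
    leaf 'X' → 'X'
  → '(K,X)'
→ '((E,W,U),(Z,(J,V,(T,(F,H)),R)),(K,X))'
Final: ((E,W,U),(Z,(J,V,(T,(F,H)),R)),(K,X));

Answer: ((E,W,U),(Z,(J,V,(T,(F,H)),R)),(K,X));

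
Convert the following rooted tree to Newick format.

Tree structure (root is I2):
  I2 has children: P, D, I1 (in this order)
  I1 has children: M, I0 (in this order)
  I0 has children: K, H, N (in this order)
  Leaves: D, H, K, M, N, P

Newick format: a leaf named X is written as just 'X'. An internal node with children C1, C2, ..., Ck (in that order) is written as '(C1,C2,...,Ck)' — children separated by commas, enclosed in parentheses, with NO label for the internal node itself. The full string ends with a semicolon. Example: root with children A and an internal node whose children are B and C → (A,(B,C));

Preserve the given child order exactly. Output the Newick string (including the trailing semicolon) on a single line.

internal I2 with children ['P', 'D', 'I1']
  leaf 'P' → 'P'
  leaf 'D' → 'D'
  internal I1 with children ['M', 'I0']
    leaf 'M' → 'M'
    internal I0 with children ['K', 'H', 'N']
      leaf 'K' → 'K'
      leaf 'H' → 'H'
      leaf 'N' → 'N'
    → '(K,H,N)'
  → '(M,(K,H,N))'
→ '(P,D,(M,(K,H,N)))'
Final: (P,D,(M,(K,H,N)));

Answer: (P,D,(M,(K,H,N)));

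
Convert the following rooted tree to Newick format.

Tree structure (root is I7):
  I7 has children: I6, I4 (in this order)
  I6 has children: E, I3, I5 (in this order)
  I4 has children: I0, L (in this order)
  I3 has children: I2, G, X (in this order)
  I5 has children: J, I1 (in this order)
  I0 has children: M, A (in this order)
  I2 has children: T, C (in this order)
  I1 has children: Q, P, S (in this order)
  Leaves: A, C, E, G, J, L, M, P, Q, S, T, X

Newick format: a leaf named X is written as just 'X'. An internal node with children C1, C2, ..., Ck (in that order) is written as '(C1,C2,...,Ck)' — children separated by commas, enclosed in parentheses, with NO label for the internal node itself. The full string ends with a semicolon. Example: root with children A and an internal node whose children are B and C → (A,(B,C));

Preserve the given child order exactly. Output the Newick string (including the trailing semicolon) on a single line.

Answer: ((E,((T,C),G,X),(J,(Q,P,S))),((M,A),L));

Derivation:
internal I7 with children ['I6', 'I4']
  internal I6 with children ['E', 'I3', 'I5']
    leaf 'E' → 'E'
    internal I3 with children ['I2', 'G', 'X']
      internal I2 with children ['T', 'C']
        leaf 'T' → 'T'
        leaf 'C' → 'C'
      → '(T,C)'
      leaf 'G' → 'G'
      leaf 'X' → 'X'
    → '((T,C),G,X)'
    internal I5 with children ['J', 'I1']
      leaf 'J' → 'J'
      internal I1 with children ['Q', 'P', 'S']
        leaf 'Q' → 'Q'
        leaf 'P' → 'P'
        leaf 'S' → 'S'
      → '(Q,P,S)'
    → '(J,(Q,P,S))'
  → '(E,((T,C),G,X),(J,(Q,P,S)))'
  internal I4 with children ['I0', 'L']
    internal I0 with children ['M', 'A']
      leaf 'M' → 'M'
      leaf 'A' → 'A'
    → '(M,A)'
    leaf 'L' → 'L'
  → '((M,A),L)'
→ '((E,((T,C),G,X),(J,(Q,P,S))),((M,A),L))'
Final: ((E,((T,C),G,X),(J,(Q,P,S))),((M,A),L));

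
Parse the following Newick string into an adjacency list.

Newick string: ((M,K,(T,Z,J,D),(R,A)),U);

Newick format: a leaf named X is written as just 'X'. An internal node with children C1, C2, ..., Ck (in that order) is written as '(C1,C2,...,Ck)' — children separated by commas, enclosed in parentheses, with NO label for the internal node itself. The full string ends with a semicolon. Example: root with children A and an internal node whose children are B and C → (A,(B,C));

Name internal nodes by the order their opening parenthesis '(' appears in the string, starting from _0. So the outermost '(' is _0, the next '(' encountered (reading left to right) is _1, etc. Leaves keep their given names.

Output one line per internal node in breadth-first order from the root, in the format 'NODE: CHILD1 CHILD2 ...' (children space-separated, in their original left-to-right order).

Input: ((M,K,(T,Z,J,D),(R,A)),U);
Scanning left-to-right, naming '(' by encounter order:
  pos 0: '(' -> open internal node _0 (depth 1)
  pos 1: '(' -> open internal node _1 (depth 2)
  pos 6: '(' -> open internal node _2 (depth 3)
  pos 14: ')' -> close internal node _2 (now at depth 2)
  pos 16: '(' -> open internal node _3 (depth 3)
  pos 20: ')' -> close internal node _3 (now at depth 2)
  pos 21: ')' -> close internal node _1 (now at depth 1)
  pos 24: ')' -> close internal node _0 (now at depth 0)
Total internal nodes: 4
BFS adjacency from root:
  _0: _1 U
  _1: M K _2 _3
  _2: T Z J D
  _3: R A

Answer: _0: _1 U
_1: M K _2 _3
_2: T Z J D
_3: R A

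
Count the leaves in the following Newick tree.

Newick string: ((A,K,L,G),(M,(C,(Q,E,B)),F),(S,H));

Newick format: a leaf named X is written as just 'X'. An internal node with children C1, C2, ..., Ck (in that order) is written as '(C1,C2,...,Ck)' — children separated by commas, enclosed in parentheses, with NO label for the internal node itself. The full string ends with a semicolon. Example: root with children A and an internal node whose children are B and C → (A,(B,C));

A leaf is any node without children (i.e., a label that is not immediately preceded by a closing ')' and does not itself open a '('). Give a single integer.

Answer: 12

Derivation:
Newick: ((A,K,L,G),(M,(C,(Q,E,B)),F),(S,H));
Scan left-to-right; a leaf is any maximal label run not followed by '(':
  pos 2: leaf 'A' → count = 1
  pos 4: leaf 'K' → count = 2
  pos 6: leaf 'L' → count = 3
  pos 8: leaf 'G' → count = 4
  pos 12: leaf 'M' → count = 5
  pos 15: leaf 'C' → count = 6
  pos 18: leaf 'Q' → count = 7
  pos 20: leaf 'E' → count = 8
  pos 22: leaf 'B' → count = 9
  pos 26: leaf 'F' → count = 10
  pos 30: leaf 'S' → count = 11
  pos 32: leaf 'H' → count = 12
Total leaves: 12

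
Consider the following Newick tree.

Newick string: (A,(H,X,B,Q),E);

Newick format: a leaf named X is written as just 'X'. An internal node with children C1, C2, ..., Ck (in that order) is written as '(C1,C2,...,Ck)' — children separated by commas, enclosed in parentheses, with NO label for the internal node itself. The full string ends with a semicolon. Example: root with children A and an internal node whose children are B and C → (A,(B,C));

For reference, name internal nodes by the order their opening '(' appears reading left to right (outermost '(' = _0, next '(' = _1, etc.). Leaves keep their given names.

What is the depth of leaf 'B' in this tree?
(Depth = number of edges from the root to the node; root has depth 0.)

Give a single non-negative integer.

Newick: (A,(H,X,B,Q),E);
Naming internals by '(' encounter order: outermost '(' = _0, next = _1, ...
Query node: B
Path from root: _0 -> _1 -> B
Depth of B: 2 (number of edges from root)

Answer: 2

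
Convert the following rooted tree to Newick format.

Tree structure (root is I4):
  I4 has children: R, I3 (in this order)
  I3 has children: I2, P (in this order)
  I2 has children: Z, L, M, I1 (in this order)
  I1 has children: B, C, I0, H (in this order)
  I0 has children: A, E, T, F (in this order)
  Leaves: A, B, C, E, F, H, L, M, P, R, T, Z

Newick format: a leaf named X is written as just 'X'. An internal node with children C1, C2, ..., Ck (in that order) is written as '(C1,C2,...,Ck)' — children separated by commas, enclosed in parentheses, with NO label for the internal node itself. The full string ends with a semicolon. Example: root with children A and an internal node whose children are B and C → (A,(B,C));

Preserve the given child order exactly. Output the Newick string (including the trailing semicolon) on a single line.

internal I4 with children ['R', 'I3']
  leaf 'R' → 'R'
  internal I3 with children ['I2', 'P']
    internal I2 with children ['Z', 'L', 'M', 'I1']
      leaf 'Z' → 'Z'
      leaf 'L' → 'L'
      leaf 'M' → 'M'
      internal I1 with children ['B', 'C', 'I0', 'H']
        leaf 'B' → 'B'
        leaf 'C' → 'C'
        internal I0 with children ['A', 'E', 'T', 'F']
          leaf 'A' → 'A'
          leaf 'E' → 'E'
          leaf 'T' → 'T'
          leaf 'F' → 'F'
        → '(A,E,T,F)'
        leaf 'H' → 'H'
      → '(B,C,(A,E,T,F),H)'
    → '(Z,L,M,(B,C,(A,E,T,F),H))'
    leaf 'P' → 'P'
  → '((Z,L,M,(B,C,(A,E,T,F),H)),P)'
→ '(R,((Z,L,M,(B,C,(A,E,T,F),H)),P))'
Final: (R,((Z,L,M,(B,C,(A,E,T,F),H)),P));

Answer: (R,((Z,L,M,(B,C,(A,E,T,F),H)),P));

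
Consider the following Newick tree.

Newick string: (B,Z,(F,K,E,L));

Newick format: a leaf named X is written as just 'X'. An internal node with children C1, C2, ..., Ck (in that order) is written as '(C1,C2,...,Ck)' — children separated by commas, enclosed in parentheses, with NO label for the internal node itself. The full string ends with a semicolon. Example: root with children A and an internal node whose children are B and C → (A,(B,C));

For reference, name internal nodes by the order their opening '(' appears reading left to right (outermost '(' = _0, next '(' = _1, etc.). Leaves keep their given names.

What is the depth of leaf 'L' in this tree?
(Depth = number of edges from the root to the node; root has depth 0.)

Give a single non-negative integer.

Newick: (B,Z,(F,K,E,L));
Naming internals by '(' encounter order: outermost '(' = _0, next = _1, ...
Query node: L
Path from root: _0 -> _1 -> L
Depth of L: 2 (number of edges from root)

Answer: 2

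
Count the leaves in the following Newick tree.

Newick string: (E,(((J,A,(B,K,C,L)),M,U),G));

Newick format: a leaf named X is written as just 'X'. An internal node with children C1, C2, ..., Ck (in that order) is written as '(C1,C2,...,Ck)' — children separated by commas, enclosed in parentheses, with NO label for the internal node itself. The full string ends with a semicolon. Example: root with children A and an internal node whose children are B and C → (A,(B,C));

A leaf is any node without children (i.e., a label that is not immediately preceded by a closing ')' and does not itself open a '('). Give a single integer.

Answer: 10

Derivation:
Newick: (E,(((J,A,(B,K,C,L)),M,U),G));
Scan left-to-right; a leaf is any maximal label run not followed by '(':
  pos 1: leaf 'E' → count = 1
  pos 6: leaf 'J' → count = 2
  pos 8: leaf 'A' → count = 3
  pos 11: leaf 'B' → count = 4
  pos 13: leaf 'K' → count = 5
  pos 15: leaf 'C' → count = 6
  pos 17: leaf 'L' → count = 7
  pos 21: leaf 'M' → count = 8
  pos 23: leaf 'U' → count = 9
  pos 26: leaf 'G' → count = 10
Total leaves: 10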